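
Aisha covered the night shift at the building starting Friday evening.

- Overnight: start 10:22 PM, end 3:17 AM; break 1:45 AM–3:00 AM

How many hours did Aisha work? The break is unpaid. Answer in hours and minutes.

Overnight: 10:22 PM → midnight = 1 h 38 min; midnight → 3:17 AM = 3 h 17 min; span 4 h 55 min; less 75 min break → 3 h 40 min

3 h 40 min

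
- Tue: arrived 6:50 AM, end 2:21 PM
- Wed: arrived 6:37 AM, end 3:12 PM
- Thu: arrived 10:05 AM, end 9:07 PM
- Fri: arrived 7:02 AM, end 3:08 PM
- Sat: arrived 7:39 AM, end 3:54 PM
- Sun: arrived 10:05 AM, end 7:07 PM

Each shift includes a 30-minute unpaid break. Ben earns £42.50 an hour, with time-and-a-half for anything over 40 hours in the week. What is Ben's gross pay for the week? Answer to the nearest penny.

£2306.69

Tue: 6:50 AM–2:21 PM = 7 h 31 min; less 30 min break → 7 h 1 min
Wed: 6:37 AM–3:12 PM = 8 h 35 min; less 30 min break → 8 h 5 min
Thu: 10:05 AM–9:07 PM = 11 h 2 min; less 30 min break → 10 h 32 min
Fri: 7:02 AM–3:08 PM = 8 h 6 min; less 30 min break → 7 h 36 min
Sat: 7:39 AM–3:54 PM = 8 h 15 min; less 30 min break → 7 h 45 min
Sun: 10:05 AM–7:07 PM = 9 h 2 min; less 30 min break → 8 h 32 min
Total worked: 49 h 31 min = 2971 min.
Regular 40 h 0 min = 2400 min at £42.50/h; overtime 9 h 31 min = 571 min at £63.75/h.
Pay = (2400 × £42.50 + 571 × £63.75) ÷ 60 = £2306.69.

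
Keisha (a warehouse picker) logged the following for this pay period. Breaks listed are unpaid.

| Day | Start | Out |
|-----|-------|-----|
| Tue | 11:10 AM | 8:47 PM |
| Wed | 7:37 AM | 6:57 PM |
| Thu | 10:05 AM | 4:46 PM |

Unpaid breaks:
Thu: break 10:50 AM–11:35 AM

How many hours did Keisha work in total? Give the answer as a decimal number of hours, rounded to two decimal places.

Tue: 11:10 AM–8:47 PM = 9 h 37 min
Wed: 7:37 AM–6:57 PM = 11 h 20 min
Thu: 10:05 AM–4:46 PM = 6 h 41 min; less 45 min break → 5 h 56 min
Total: 9 h 37 min + 11 h 20 min + 5 h 56 min = 26 h 53 min.

26.88 hours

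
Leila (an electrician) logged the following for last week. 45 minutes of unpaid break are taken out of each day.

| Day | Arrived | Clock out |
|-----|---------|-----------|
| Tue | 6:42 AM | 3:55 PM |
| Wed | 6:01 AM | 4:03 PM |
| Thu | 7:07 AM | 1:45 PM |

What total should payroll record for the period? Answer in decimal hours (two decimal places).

Tue: 6:42 AM–3:55 PM = 9 h 13 min; less 45 min break → 8 h 28 min
Wed: 6:01 AM–4:03 PM = 10 h 2 min; less 45 min break → 9 h 17 min
Thu: 7:07 AM–1:45 PM = 6 h 38 min; less 45 min break → 5 h 53 min
Total: 8 h 28 min + 9 h 17 min + 5 h 53 min = 23 h 38 min.

23.63 hours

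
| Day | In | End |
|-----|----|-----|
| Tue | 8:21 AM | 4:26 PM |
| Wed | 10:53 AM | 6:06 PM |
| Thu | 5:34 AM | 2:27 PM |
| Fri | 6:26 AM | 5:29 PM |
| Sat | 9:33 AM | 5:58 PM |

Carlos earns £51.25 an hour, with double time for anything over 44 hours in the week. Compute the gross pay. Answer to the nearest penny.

£2237.06

Tue: 8:21 AM–4:26 PM = 8 h 5 min
Wed: 10:53 AM–6:06 PM = 7 h 13 min
Thu: 5:34 AM–2:27 PM = 8 h 53 min
Fri: 6:26 AM–5:29 PM = 11 h 3 min
Sat: 9:33 AM–5:58 PM = 8 h 25 min
Total worked: 43 h 39 min = 2619 min.
Regular 43 h 39 min = 2619 min at £51.25/h; overtime 0 h 0 min = 0 min at £102.50/h.
Pay = (2619 × £51.25 + 0 × £102.50) ÷ 60 = £2237.06.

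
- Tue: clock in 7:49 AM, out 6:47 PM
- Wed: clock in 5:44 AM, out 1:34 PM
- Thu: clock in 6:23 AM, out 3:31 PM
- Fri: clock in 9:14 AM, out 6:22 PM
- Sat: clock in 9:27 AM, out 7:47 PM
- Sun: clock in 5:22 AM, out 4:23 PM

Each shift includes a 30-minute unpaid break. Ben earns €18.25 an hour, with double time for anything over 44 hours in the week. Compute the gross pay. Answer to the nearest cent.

Tue: 7:49 AM–6:47 PM = 10 h 58 min; less 30 min break → 10 h 28 min
Wed: 5:44 AM–1:34 PM = 7 h 50 min; less 30 min break → 7 h 20 min
Thu: 6:23 AM–3:31 PM = 9 h 8 min; less 30 min break → 8 h 38 min
Fri: 9:14 AM–6:22 PM = 9 h 8 min; less 30 min break → 8 h 38 min
Sat: 9:27 AM–7:47 PM = 10 h 20 min; less 30 min break → 9 h 50 min
Sun: 5:22 AM–4:23 PM = 11 h 1 min; less 30 min break → 10 h 31 min
Total worked: 55 h 25 min = 3325 min.
Regular 44 h 0 min = 2640 min at €18.25/h; overtime 11 h 25 min = 685 min at €36.50/h.
Pay = (2640 × €18.25 + 685 × €36.50) ÷ 60 = €1219.71.

€1219.71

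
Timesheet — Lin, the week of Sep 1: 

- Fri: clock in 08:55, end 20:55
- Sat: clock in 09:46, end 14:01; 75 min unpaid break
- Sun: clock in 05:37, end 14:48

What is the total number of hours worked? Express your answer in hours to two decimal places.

24.18 hours

Fri: 08:55–20:55 = 12 h 0 min
Sat: 09:46–14:01 = 4 h 15 min; less 75 min break → 3 h 0 min
Sun: 05:37–14:48 = 9 h 11 min
Total: 12 h 0 min + 3 h 0 min + 9 h 11 min = 24 h 11 min.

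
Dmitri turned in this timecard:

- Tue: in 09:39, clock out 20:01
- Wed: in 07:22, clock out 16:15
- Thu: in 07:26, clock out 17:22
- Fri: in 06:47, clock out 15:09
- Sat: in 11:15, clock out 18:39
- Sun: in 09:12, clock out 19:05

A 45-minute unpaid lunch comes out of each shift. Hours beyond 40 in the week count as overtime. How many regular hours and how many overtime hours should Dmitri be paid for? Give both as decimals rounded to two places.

Regular 40.00 hours, overtime 10.33 hours

Tue: 09:39–20:01 = 10 h 22 min; less 45 min break → 9 h 37 min
Wed: 07:22–16:15 = 8 h 53 min; less 45 min break → 8 h 8 min
Thu: 07:26–17:22 = 9 h 56 min; less 45 min break → 9 h 11 min
Fri: 06:47–15:09 = 8 h 22 min; less 45 min break → 7 h 37 min
Sat: 11:15–18:39 = 7 h 24 min; less 45 min break → 6 h 39 min
Sun: 09:12–19:05 = 9 h 53 min; less 45 min break → 9 h 8 min
Total worked: 50 h 20 min = 50.33 h.
Threshold 40 h → overtime 10 h 20 min, regular 40 h 0 min.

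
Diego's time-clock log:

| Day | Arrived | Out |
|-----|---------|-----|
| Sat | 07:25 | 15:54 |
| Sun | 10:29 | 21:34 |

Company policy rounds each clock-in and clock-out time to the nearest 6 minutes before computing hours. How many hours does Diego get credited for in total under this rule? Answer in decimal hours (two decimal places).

Sat: in 07:25→07:24, out 15:54→15:54; 8 h 30 min
Sun: in 10:29→10:30, out 21:34→21:36; 11 h 6 min
Total credited: 19 h 36 min.

19.60 hours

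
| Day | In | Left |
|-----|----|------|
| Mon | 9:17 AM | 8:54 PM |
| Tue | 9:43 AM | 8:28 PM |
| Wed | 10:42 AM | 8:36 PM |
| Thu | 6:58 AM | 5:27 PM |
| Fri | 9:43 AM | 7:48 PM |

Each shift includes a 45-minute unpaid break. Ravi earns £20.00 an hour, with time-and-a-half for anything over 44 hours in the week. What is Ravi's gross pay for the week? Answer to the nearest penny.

Mon: 9:17 AM–8:54 PM = 11 h 37 min; less 45 min break → 10 h 52 min
Tue: 9:43 AM–8:28 PM = 10 h 45 min; less 45 min break → 10 h 0 min
Wed: 10:42 AM–8:36 PM = 9 h 54 min; less 45 min break → 9 h 9 min
Thu: 6:58 AM–5:27 PM = 10 h 29 min; less 45 min break → 9 h 44 min
Fri: 9:43 AM–7:48 PM = 10 h 5 min; less 45 min break → 9 h 20 min
Total worked: 49 h 5 min = 2945 min.
Regular 44 h 0 min = 2640 min at £20.00/h; overtime 5 h 5 min = 305 min at £30.00/h.
Pay = (2640 × £20.00 + 305 × £30.00) ÷ 60 = £1032.50.

£1032.50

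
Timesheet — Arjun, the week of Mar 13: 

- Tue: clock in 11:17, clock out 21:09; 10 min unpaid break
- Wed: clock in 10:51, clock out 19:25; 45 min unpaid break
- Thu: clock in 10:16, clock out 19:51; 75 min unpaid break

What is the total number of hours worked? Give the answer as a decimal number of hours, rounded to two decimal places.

25.85 hours

Tue: 11:17–21:09 = 9 h 52 min; less 10 min break → 9 h 42 min
Wed: 10:51–19:25 = 8 h 34 min; less 45 min break → 7 h 49 min
Thu: 10:16–19:51 = 9 h 35 min; less 75 min break → 8 h 20 min
Total: 9 h 42 min + 7 h 49 min + 8 h 20 min = 25 h 51 min.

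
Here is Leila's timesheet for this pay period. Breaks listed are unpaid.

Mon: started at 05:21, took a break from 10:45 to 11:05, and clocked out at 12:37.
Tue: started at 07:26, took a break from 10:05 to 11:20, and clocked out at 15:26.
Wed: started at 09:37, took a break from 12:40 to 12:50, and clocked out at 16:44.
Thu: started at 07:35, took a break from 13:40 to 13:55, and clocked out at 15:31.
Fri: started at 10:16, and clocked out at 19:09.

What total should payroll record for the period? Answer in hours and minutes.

37 h 12 min

Mon: 05:21–12:37 = 7 h 16 min; less 20 min break → 6 h 56 min
Tue: 07:26–15:26 = 8 h 0 min; less 75 min break → 6 h 45 min
Wed: 09:37–16:44 = 7 h 7 min; less 10 min break → 6 h 57 min
Thu: 07:35–15:31 = 7 h 56 min; less 15 min break → 7 h 41 min
Fri: 10:16–19:09 = 8 h 53 min
Total: 6 h 56 min + 6 h 45 min + 6 h 57 min + 7 h 41 min + 8 h 53 min = 37 h 12 min.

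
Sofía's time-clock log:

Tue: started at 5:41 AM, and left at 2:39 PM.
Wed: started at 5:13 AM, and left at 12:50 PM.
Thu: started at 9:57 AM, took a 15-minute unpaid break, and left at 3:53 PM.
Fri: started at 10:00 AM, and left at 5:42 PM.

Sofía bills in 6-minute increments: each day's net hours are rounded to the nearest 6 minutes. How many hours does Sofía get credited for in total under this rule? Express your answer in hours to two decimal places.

Tue: 5:41 AM–2:39 PM = 8 h 58 min → rounds to 9 h 0 min
Wed: 5:13 AM–12:50 PM = 7 h 37 min → rounds to 7 h 36 min
Thu: 9:57 AM–3:53 PM = 5 h 56 min − 15 min = 5 h 41 min → rounds to 5 h 42 min
Fri: 10:00 AM–5:42 PM = 7 h 42 min → rounds to 7 h 42 min
Total credited: 30 h 0 min.

30.00 hours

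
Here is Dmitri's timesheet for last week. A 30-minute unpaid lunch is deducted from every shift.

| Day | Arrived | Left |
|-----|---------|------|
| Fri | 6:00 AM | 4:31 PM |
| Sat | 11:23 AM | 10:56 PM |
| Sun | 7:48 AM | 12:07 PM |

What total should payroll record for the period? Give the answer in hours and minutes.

Fri: 6:00 AM–4:31 PM = 10 h 31 min; less 30 min break → 10 h 1 min
Sat: 11:23 AM–10:56 PM = 11 h 33 min; less 30 min break → 11 h 3 min
Sun: 7:48 AM–12:07 PM = 4 h 19 min; less 30 min break → 3 h 49 min
Total: 10 h 1 min + 11 h 3 min + 3 h 49 min = 24 h 53 min.

24 h 53 min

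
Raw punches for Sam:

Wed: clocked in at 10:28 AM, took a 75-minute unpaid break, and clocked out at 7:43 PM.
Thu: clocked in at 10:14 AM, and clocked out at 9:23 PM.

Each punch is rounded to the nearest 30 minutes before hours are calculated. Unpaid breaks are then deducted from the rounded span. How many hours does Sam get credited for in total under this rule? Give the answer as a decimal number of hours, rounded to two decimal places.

19.25 hours

Wed: in 10:28 AM→10:30 AM, out 7:43 PM→7:30 PM; 9 h 0 min − 75 min = 7 h 45 min
Thu: in 10:14 AM→10:00 AM, out 9:23 PM→9:30 PM; 11 h 30 min
Total credited: 19 h 15 min.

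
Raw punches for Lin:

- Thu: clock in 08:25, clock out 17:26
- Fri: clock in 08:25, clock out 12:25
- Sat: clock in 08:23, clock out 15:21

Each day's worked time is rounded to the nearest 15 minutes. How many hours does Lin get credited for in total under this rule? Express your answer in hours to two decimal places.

20.00 hours

Thu: 08:25–17:26 = 9 h 1 min → rounds to 9 h 0 min
Fri: 08:25–12:25 = 4 h 0 min → rounds to 4 h 0 min
Sat: 08:23–15:21 = 6 h 58 min → rounds to 7 h 0 min
Total credited: 20 h 0 min.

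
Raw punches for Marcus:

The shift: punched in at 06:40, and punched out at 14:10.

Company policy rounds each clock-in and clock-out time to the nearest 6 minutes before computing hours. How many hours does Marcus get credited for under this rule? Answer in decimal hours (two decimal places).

7.50 hours

The shift: in 06:40→06:42, out 14:10→14:12; 7 h 30 min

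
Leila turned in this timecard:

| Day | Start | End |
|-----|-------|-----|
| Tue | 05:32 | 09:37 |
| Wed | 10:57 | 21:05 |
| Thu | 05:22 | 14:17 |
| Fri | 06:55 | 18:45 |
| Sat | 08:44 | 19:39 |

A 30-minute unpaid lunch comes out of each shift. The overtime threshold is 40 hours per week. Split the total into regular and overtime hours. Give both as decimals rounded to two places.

Tue: 05:32–09:37 = 4 h 5 min; less 30 min break → 3 h 35 min
Wed: 10:57–21:05 = 10 h 8 min; less 30 min break → 9 h 38 min
Thu: 05:22–14:17 = 8 h 55 min; less 30 min break → 8 h 25 min
Fri: 06:55–18:45 = 11 h 50 min; less 30 min break → 11 h 20 min
Sat: 08:44–19:39 = 10 h 55 min; less 30 min break → 10 h 25 min
Total worked: 43 h 23 min = 43.38 h.
Threshold 40 h → overtime 3 h 23 min, regular 40 h 0 min.

Regular 40.00 hours, overtime 3.38 hours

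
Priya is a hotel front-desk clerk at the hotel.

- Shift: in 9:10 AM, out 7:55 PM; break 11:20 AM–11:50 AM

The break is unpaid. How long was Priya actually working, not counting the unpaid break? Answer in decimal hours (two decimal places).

10.25 hours

Shift: 9:10 AM–7:55 PM = 10 h 45 min; less 30 min break → 10 h 15 min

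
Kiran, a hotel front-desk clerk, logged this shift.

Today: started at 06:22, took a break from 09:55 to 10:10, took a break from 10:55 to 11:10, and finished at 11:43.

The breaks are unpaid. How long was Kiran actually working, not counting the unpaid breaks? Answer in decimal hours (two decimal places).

4.85 hours

Today: 06:22–11:43 = 5 h 21 min; less 30 min break → 4 h 51 min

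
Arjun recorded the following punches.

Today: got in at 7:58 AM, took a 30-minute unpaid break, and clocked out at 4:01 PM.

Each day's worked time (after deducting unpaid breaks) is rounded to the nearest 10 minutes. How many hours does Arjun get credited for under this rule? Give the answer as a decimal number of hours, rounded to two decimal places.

7.50 hours

Today: 7:58 AM–4:01 PM = 8 h 3 min − 30 min = 7 h 33 min → rounds to 7 h 30 min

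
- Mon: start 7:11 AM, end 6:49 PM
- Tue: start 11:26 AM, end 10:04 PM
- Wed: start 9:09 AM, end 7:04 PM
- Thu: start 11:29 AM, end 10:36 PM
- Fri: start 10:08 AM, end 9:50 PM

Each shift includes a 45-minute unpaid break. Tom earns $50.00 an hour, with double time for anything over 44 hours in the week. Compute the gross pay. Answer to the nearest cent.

Mon: 7:11 AM–6:49 PM = 11 h 38 min; less 45 min break → 10 h 53 min
Tue: 11:26 AM–10:04 PM = 10 h 38 min; less 45 min break → 9 h 53 min
Wed: 9:09 AM–7:04 PM = 9 h 55 min; less 45 min break → 9 h 10 min
Thu: 11:29 AM–10:36 PM = 11 h 7 min; less 45 min break → 10 h 22 min
Fri: 10:08 AM–9:50 PM = 11 h 42 min; less 45 min break → 10 h 57 min
Total worked: 51 h 15 min = 3075 min.
Regular 44 h 0 min = 2640 min at $50.00/h; overtime 7 h 15 min = 435 min at $100.00/h.
Pay = (2640 × $50.00 + 435 × $100.00) ÷ 60 = $2925.00.

$2925.00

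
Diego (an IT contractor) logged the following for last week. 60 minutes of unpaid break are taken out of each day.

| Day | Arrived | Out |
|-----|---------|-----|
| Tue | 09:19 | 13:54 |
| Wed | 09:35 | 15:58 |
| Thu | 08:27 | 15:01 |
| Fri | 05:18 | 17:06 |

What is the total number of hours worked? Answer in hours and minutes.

Tue: 09:19–13:54 = 4 h 35 min; less 60 min break → 3 h 35 min
Wed: 09:35–15:58 = 6 h 23 min; less 60 min break → 5 h 23 min
Thu: 08:27–15:01 = 6 h 34 min; less 60 min break → 5 h 34 min
Fri: 05:18–17:06 = 11 h 48 min; less 60 min break → 10 h 48 min
Total: 3 h 35 min + 5 h 23 min + 5 h 34 min + 10 h 48 min = 25 h 20 min.

25 h 20 min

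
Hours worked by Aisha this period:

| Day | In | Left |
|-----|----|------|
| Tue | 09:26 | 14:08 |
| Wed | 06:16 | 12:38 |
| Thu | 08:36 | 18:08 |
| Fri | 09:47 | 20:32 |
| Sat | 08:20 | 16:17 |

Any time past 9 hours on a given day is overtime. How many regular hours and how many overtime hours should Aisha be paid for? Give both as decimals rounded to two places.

Tue: 09:26–14:08 = 4 h 42 min
Wed: 06:16–12:38 = 6 h 22 min
Thu: 08:36–18:08 = 9 h 32 min
Fri: 09:47–20:32 = 10 h 45 min
Sat: 08:20–16:17 = 7 h 57 min
Tue reg 4 h 42 min / OT 0 h 0 min; Wed reg 6 h 22 min / OT 0 h 0 min; Thu reg 9 h 0 min / OT 0 h 32 min; Fri reg 9 h 0 min / OT 1 h 45 min; Sat reg 7 h 57 min / OT 0 h 0 min.
Totals: regular 37 h 1 min, overtime 2 h 17 min.

Regular 37.02 hours, overtime 2.28 hours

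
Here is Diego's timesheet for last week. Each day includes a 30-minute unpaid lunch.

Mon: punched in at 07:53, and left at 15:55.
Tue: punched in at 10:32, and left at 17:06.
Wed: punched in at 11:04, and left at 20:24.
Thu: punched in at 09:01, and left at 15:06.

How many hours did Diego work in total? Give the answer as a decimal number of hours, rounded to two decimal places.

28.02 hours

Mon: 07:53–15:55 = 8 h 2 min; less 30 min break → 7 h 32 min
Tue: 10:32–17:06 = 6 h 34 min; less 30 min break → 6 h 4 min
Wed: 11:04–20:24 = 9 h 20 min; less 30 min break → 8 h 50 min
Thu: 09:01–15:06 = 6 h 5 min; less 30 min break → 5 h 35 min
Total: 7 h 32 min + 6 h 4 min + 8 h 50 min + 5 h 35 min = 28 h 1 min.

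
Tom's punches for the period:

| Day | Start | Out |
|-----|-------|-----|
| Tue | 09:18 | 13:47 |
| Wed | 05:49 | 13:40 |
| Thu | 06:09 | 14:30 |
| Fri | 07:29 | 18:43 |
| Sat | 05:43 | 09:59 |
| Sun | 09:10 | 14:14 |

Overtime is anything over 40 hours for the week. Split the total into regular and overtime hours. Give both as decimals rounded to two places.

Tue: 09:18–13:47 = 4 h 29 min
Wed: 05:49–13:40 = 7 h 51 min
Thu: 06:09–14:30 = 8 h 21 min
Fri: 07:29–18:43 = 11 h 14 min
Sat: 05:43–09:59 = 4 h 16 min
Sun: 09:10–14:14 = 5 h 4 min
Total worked: 41 h 15 min = 41.25 h.
Threshold 40 h → overtime 1 h 15 min, regular 40 h 0 min.

Regular 40.00 hours, overtime 1.25 hours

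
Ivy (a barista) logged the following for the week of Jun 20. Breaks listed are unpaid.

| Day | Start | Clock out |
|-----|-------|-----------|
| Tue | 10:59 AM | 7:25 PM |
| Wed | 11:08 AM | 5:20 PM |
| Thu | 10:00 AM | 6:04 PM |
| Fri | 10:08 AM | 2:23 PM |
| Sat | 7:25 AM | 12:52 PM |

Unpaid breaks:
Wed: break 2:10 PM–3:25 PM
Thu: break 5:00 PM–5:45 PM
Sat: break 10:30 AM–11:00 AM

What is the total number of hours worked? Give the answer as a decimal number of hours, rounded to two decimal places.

29.90 hours

Tue: 10:59 AM–7:25 PM = 8 h 26 min
Wed: 11:08 AM–5:20 PM = 6 h 12 min; less 75 min break → 4 h 57 min
Thu: 10:00 AM–6:04 PM = 8 h 4 min; less 45 min break → 7 h 19 min
Fri: 10:08 AM–2:23 PM = 4 h 15 min
Sat: 7:25 AM–12:52 PM = 5 h 27 min; less 30 min break → 4 h 57 min
Total: 8 h 26 min + 4 h 57 min + 7 h 19 min + 4 h 15 min + 4 h 57 min = 29 h 54 min.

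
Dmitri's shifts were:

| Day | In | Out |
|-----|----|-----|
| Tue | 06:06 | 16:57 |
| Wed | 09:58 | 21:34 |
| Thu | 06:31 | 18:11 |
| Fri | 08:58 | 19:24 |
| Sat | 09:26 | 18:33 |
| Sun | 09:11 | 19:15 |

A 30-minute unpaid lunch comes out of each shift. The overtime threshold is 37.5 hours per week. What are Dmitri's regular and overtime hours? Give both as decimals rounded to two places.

Tue: 06:06–16:57 = 10 h 51 min; less 30 min break → 10 h 21 min
Wed: 09:58–21:34 = 11 h 36 min; less 30 min break → 11 h 6 min
Thu: 06:31–18:11 = 11 h 40 min; less 30 min break → 11 h 10 min
Fri: 08:58–19:24 = 10 h 26 min; less 30 min break → 9 h 56 min
Sat: 09:26–18:33 = 9 h 7 min; less 30 min break → 8 h 37 min
Sun: 09:11–19:15 = 10 h 4 min; less 30 min break → 9 h 34 min
Total worked: 60 h 44 min = 60.73 h.
Threshold 37.5 h → overtime 23 h 14 min, regular 37 h 30 min.

Regular 37.50 hours, overtime 23.23 hours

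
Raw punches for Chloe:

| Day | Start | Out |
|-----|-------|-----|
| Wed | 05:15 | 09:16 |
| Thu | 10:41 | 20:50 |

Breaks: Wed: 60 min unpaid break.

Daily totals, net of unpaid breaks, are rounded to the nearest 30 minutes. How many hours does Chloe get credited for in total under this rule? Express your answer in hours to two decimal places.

Wed: 05:15–09:16 = 4 h 1 min − 60 min = 3 h 1 min → rounds to 3 h 0 min
Thu: 10:41–20:50 = 10 h 9 min → rounds to 10 h 0 min
Total credited: 13 h 0 min.

13.00 hours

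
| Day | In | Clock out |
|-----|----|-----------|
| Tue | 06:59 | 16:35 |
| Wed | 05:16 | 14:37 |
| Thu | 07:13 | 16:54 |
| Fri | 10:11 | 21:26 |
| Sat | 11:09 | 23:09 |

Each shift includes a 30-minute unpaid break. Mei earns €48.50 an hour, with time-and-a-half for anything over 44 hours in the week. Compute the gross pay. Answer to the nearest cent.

€2525.64

Tue: 06:59–16:35 = 9 h 36 min; less 30 min break → 9 h 6 min
Wed: 05:16–14:37 = 9 h 21 min; less 30 min break → 8 h 51 min
Thu: 07:13–16:54 = 9 h 41 min; less 30 min break → 9 h 11 min
Fri: 10:11–21:26 = 11 h 15 min; less 30 min break → 10 h 45 min
Sat: 11:09–23:09 = 12 h 0 min; less 30 min break → 11 h 30 min
Total worked: 49 h 23 min = 2963 min.
Regular 44 h 0 min = 2640 min at €48.50/h; overtime 5 h 23 min = 323 min at €72.75/h.
Pay = (2640 × €48.50 + 323 × €72.75) ÷ 60 = €2525.64.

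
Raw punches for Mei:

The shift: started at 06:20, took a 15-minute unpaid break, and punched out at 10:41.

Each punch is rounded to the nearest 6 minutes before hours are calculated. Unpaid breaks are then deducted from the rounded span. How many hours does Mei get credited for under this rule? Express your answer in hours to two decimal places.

The shift: in 06:20→06:18, out 10:41→10:42; 4 h 24 min − 15 min = 4 h 9 min

4.15 hours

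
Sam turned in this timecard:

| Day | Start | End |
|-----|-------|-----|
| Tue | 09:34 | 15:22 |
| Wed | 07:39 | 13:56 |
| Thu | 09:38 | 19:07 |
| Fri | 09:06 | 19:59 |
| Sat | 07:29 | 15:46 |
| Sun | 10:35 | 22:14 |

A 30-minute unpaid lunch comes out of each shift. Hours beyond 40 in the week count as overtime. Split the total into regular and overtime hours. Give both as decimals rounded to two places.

Regular 40.00 hours, overtime 9.38 hours

Tue: 09:34–15:22 = 5 h 48 min; less 30 min break → 5 h 18 min
Wed: 07:39–13:56 = 6 h 17 min; less 30 min break → 5 h 47 min
Thu: 09:38–19:07 = 9 h 29 min; less 30 min break → 8 h 59 min
Fri: 09:06–19:59 = 10 h 53 min; less 30 min break → 10 h 23 min
Sat: 07:29–15:46 = 8 h 17 min; less 30 min break → 7 h 47 min
Sun: 10:35–22:14 = 11 h 39 min; less 30 min break → 11 h 9 min
Total worked: 49 h 23 min = 49.38 h.
Threshold 40 h → overtime 9 h 23 min, regular 40 h 0 min.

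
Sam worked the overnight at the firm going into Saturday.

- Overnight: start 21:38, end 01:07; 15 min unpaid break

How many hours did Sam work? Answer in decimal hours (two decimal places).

3.23 hours

Overnight: 21:38 → midnight = 2 h 22 min; midnight → 01:07 = 1 h 7 min; span 3 h 29 min; less 15 min break → 3 h 14 min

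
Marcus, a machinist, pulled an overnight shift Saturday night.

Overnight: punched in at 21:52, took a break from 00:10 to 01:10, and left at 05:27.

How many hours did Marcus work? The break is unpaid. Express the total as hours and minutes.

Overnight: 21:52 → midnight = 2 h 8 min; midnight → 05:27 = 5 h 27 min; span 7 h 35 min; less 60 min break → 6 h 35 min

6 h 35 min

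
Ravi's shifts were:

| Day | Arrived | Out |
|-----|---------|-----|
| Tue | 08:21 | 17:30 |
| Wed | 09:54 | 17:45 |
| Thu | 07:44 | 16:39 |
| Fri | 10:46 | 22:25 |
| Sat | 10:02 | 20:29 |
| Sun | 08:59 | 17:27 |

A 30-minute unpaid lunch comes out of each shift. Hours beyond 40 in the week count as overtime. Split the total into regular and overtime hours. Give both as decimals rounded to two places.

Regular 40.00 hours, overtime 13.48 hours

Tue: 08:21–17:30 = 9 h 9 min; less 30 min break → 8 h 39 min
Wed: 09:54–17:45 = 7 h 51 min; less 30 min break → 7 h 21 min
Thu: 07:44–16:39 = 8 h 55 min; less 30 min break → 8 h 25 min
Fri: 10:46–22:25 = 11 h 39 min; less 30 min break → 11 h 9 min
Sat: 10:02–20:29 = 10 h 27 min; less 30 min break → 9 h 57 min
Sun: 08:59–17:27 = 8 h 28 min; less 30 min break → 7 h 58 min
Total worked: 53 h 29 min = 53.48 h.
Threshold 40 h → overtime 13 h 29 min, regular 40 h 0 min.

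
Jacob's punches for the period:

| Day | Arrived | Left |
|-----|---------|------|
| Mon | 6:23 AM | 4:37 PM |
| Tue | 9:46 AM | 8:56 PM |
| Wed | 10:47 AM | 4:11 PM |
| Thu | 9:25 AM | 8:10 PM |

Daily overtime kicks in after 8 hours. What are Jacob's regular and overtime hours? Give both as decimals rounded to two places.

Mon: 6:23 AM–4:37 PM = 10 h 14 min
Tue: 9:46 AM–8:56 PM = 11 h 10 min
Wed: 10:47 AM–4:11 PM = 5 h 24 min
Thu: 9:25 AM–8:10 PM = 10 h 45 min
Mon reg 8 h 0 min / OT 2 h 14 min; Tue reg 8 h 0 min / OT 3 h 10 min; Wed reg 5 h 24 min / OT 0 h 0 min; Thu reg 8 h 0 min / OT 2 h 45 min.
Totals: regular 29 h 24 min, overtime 8 h 9 min.

Regular 29.40 hours, overtime 8.15 hours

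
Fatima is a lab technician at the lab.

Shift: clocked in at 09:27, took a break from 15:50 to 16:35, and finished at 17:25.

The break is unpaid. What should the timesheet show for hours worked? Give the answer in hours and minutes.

Shift: 09:27–17:25 = 7 h 58 min; less 45 min break → 7 h 13 min

7 h 13 min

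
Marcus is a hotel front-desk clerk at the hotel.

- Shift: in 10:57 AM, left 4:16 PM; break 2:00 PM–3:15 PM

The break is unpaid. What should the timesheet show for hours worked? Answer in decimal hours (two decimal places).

4.07 hours

Shift: 10:57 AM–4:16 PM = 5 h 19 min; less 75 min break → 4 h 4 min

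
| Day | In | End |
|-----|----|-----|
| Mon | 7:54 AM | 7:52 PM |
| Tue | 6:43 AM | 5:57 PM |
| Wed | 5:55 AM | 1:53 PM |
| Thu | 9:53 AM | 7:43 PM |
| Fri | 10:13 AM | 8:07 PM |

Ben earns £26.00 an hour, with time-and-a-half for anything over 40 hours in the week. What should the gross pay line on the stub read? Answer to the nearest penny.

Mon: 7:54 AM–7:52 PM = 11 h 58 min
Tue: 6:43 AM–5:57 PM = 11 h 14 min
Wed: 5:55 AM–1:53 PM = 7 h 58 min
Thu: 9:53 AM–7:43 PM = 9 h 50 min
Fri: 10:13 AM–8:07 PM = 9 h 54 min
Total worked: 50 h 54 min = 3054 min.
Regular 40 h 0 min = 2400 min at £26.00/h; overtime 10 h 54 min = 654 min at £39.00/h.
Pay = (2400 × £26.00 + 654 × £39.00) ÷ 60 = £1465.10.

£1465.10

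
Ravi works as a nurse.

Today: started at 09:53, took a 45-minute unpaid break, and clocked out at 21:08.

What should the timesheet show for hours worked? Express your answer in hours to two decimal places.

Today: 09:53–21:08 = 11 h 15 min; less 45 min break → 10 h 30 min

10.50 hours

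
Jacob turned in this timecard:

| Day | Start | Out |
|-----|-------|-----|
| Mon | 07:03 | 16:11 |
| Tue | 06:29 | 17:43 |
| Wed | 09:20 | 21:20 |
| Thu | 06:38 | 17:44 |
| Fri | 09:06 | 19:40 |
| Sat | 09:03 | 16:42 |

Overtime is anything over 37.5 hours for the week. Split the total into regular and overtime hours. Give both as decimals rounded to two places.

Regular 37.50 hours, overtime 24.18 hours

Mon: 07:03–16:11 = 9 h 8 min
Tue: 06:29–17:43 = 11 h 14 min
Wed: 09:20–21:20 = 12 h 0 min
Thu: 06:38–17:44 = 11 h 6 min
Fri: 09:06–19:40 = 10 h 34 min
Sat: 09:03–16:42 = 7 h 39 min
Total worked: 61 h 41 min = 61.68 h.
Threshold 37.5 h → overtime 24 h 11 min, regular 37 h 30 min.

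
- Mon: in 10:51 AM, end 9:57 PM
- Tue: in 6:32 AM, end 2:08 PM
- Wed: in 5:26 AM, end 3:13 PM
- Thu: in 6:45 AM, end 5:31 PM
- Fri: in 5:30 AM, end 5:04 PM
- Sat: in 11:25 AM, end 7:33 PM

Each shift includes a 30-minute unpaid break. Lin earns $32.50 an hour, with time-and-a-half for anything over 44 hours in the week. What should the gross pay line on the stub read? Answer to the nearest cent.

Mon: 10:51 AM–9:57 PM = 11 h 6 min; less 30 min break → 10 h 36 min
Tue: 6:32 AM–2:08 PM = 7 h 36 min; less 30 min break → 7 h 6 min
Wed: 5:26 AM–3:13 PM = 9 h 47 min; less 30 min break → 9 h 17 min
Thu: 6:45 AM–5:31 PM = 10 h 46 min; less 30 min break → 10 h 16 min
Fri: 5:30 AM–5:04 PM = 11 h 34 min; less 30 min break → 11 h 4 min
Sat: 11:25 AM–7:33 PM = 8 h 8 min; less 30 min break → 7 h 38 min
Total worked: 55 h 57 min = 3357 min.
Regular 44 h 0 min = 2640 min at $32.50/h; overtime 11 h 57 min = 717 min at $48.75/h.
Pay = (2640 × $32.50 + 717 × $48.75) ÷ 60 = $2012.56.

$2012.56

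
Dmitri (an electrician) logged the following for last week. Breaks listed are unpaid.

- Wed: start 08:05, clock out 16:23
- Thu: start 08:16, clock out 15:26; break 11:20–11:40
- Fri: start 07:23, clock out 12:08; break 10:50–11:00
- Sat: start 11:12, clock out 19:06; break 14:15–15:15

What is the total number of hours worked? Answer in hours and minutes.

Wed: 08:05–16:23 = 8 h 18 min
Thu: 08:16–15:26 = 7 h 10 min; less 20 min break → 6 h 50 min
Fri: 07:23–12:08 = 4 h 45 min; less 10 min break → 4 h 35 min
Sat: 11:12–19:06 = 7 h 54 min; less 60 min break → 6 h 54 min
Total: 8 h 18 min + 6 h 50 min + 4 h 35 min + 6 h 54 min = 26 h 37 min.

26 h 37 min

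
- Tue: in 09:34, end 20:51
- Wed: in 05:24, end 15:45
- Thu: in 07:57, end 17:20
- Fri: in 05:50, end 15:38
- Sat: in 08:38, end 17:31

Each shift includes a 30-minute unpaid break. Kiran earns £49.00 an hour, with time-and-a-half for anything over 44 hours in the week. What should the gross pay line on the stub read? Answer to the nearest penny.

Tue: 09:34–20:51 = 11 h 17 min; less 30 min break → 10 h 47 min
Wed: 05:24–15:45 = 10 h 21 min; less 30 min break → 9 h 51 min
Thu: 07:57–17:20 = 9 h 23 min; less 30 min break → 8 h 53 min
Fri: 05:50–15:38 = 9 h 48 min; less 30 min break → 9 h 18 min
Sat: 08:38–17:31 = 8 h 53 min; less 30 min break → 8 h 23 min
Total worked: 47 h 12 min = 2832 min.
Regular 44 h 0 min = 2640 min at £49.00/h; overtime 3 h 12 min = 192 min at £73.50/h.
Pay = (2640 × £49.00 + 192 × £73.50) ÷ 60 = £2391.20.

£2391.20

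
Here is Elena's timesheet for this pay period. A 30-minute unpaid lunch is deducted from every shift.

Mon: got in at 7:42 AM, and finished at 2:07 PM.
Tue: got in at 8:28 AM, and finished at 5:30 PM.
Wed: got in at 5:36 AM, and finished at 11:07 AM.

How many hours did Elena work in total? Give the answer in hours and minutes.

Mon: 7:42 AM–2:07 PM = 6 h 25 min; less 30 min break → 5 h 55 min
Tue: 8:28 AM–5:30 PM = 9 h 2 min; less 30 min break → 8 h 32 min
Wed: 5:36 AM–11:07 AM = 5 h 31 min; less 30 min break → 5 h 1 min
Total: 5 h 55 min + 8 h 32 min + 5 h 1 min = 19 h 28 min.

19 h 28 min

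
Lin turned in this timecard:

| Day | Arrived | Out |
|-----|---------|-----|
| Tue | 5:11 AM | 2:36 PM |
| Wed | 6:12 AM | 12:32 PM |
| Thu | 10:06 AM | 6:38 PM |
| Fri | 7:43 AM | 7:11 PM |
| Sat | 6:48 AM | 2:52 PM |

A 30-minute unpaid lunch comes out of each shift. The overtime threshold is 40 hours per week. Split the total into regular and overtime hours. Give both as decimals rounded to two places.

Tue: 5:11 AM–2:36 PM = 9 h 25 min; less 30 min break → 8 h 55 min
Wed: 6:12 AM–12:32 PM = 6 h 20 min; less 30 min break → 5 h 50 min
Thu: 10:06 AM–6:38 PM = 8 h 32 min; less 30 min break → 8 h 2 min
Fri: 7:43 AM–7:11 PM = 11 h 28 min; less 30 min break → 10 h 58 min
Sat: 6:48 AM–2:52 PM = 8 h 4 min; less 30 min break → 7 h 34 min
Total worked: 41 h 19 min = 41.32 h.
Threshold 40 h → overtime 1 h 19 min, regular 40 h 0 min.

Regular 40.00 hours, overtime 1.32 hours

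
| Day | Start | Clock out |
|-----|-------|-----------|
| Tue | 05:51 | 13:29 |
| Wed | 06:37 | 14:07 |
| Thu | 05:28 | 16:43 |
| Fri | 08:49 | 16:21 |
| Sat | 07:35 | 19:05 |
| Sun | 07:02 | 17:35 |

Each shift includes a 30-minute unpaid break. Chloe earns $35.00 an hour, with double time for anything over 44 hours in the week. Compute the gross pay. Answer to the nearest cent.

Tue: 05:51–13:29 = 7 h 38 min; less 30 min break → 7 h 8 min
Wed: 06:37–14:07 = 7 h 30 min; less 30 min break → 7 h 0 min
Thu: 05:28–16:43 = 11 h 15 min; less 30 min break → 10 h 45 min
Fri: 08:49–16:21 = 7 h 32 min; less 30 min break → 7 h 2 min
Sat: 07:35–19:05 = 11 h 30 min; less 30 min break → 11 h 0 min
Sun: 07:02–17:35 = 10 h 33 min; less 30 min break → 10 h 3 min
Total worked: 52 h 58 min = 3178 min.
Regular 44 h 0 min = 2640 min at $35.00/h; overtime 8 h 58 min = 538 min at $70.00/h.
Pay = (2640 × $35.00 + 538 × $70.00) ÷ 60 = $2167.67.

$2167.67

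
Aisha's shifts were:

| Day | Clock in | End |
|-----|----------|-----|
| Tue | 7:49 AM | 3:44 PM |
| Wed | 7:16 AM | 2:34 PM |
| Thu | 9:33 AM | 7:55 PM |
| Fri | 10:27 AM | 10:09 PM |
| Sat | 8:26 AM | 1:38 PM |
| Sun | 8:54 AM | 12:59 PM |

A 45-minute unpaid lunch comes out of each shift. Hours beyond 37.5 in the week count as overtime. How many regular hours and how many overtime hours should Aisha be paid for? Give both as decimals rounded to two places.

Regular 37.50 hours, overtime 4.57 hours

Tue: 7:49 AM–3:44 PM = 7 h 55 min; less 45 min break → 7 h 10 min
Wed: 7:16 AM–2:34 PM = 7 h 18 min; less 45 min break → 6 h 33 min
Thu: 9:33 AM–7:55 PM = 10 h 22 min; less 45 min break → 9 h 37 min
Fri: 10:27 AM–10:09 PM = 11 h 42 min; less 45 min break → 10 h 57 min
Sat: 8:26 AM–1:38 PM = 5 h 12 min; less 45 min break → 4 h 27 min
Sun: 8:54 AM–12:59 PM = 4 h 5 min; less 45 min break → 3 h 20 min
Total worked: 42 h 4 min = 42.07 h.
Threshold 37.5 h → overtime 4 h 34 min, regular 37 h 30 min.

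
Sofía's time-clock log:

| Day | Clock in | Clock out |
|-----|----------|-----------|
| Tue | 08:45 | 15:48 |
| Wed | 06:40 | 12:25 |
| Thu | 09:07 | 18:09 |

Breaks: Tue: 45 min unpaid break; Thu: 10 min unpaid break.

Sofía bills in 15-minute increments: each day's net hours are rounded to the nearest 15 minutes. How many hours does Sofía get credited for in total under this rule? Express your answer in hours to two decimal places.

Tue: 08:45–15:48 = 7 h 3 min − 45 min = 6 h 18 min → rounds to 6 h 15 min
Wed: 06:40–12:25 = 5 h 45 min → rounds to 5 h 45 min
Thu: 09:07–18:09 = 9 h 2 min − 10 min = 8 h 52 min → rounds to 8 h 45 min
Total credited: 20 h 45 min.

20.75 hours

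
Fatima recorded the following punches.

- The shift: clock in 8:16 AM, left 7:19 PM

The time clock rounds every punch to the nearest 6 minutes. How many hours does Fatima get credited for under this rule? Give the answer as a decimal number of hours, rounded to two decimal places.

11.00 hours

The shift: in 8:16 AM→8:18 AM, out 7:19 PM→7:18 PM; 11 h 0 min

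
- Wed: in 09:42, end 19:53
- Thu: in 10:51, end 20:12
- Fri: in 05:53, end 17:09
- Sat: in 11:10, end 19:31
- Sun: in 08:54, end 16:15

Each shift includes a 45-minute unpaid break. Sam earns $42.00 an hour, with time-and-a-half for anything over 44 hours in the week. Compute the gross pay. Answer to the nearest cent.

Wed: 09:42–19:53 = 10 h 11 min; less 45 min break → 9 h 26 min
Thu: 10:51–20:12 = 9 h 21 min; less 45 min break → 8 h 36 min
Fri: 05:53–17:09 = 11 h 16 min; less 45 min break → 10 h 31 min
Sat: 11:10–19:31 = 8 h 21 min; less 45 min break → 7 h 36 min
Sun: 08:54–16:15 = 7 h 21 min; less 45 min break → 6 h 36 min
Total worked: 42 h 45 min = 2565 min.
Regular 42 h 45 min = 2565 min at $42.00/h; overtime 0 h 0 min = 0 min at $63.00/h.
Pay = (2565 × $42.00 + 0 × $63.00) ÷ 60 = $1795.50.

$1795.50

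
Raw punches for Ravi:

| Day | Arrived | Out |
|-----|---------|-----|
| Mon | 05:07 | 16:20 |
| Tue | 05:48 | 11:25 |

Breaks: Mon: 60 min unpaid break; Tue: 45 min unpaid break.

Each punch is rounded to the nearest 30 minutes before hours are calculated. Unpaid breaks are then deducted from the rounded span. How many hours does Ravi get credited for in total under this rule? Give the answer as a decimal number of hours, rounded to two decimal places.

15.25 hours

Mon: in 05:07→05:00, out 16:20→16:30; 11 h 30 min − 60 min = 10 h 30 min
Tue: in 05:48→06:00, out 11:25→11:30; 5 h 30 min − 45 min = 4 h 45 min
Total credited: 15 h 15 min.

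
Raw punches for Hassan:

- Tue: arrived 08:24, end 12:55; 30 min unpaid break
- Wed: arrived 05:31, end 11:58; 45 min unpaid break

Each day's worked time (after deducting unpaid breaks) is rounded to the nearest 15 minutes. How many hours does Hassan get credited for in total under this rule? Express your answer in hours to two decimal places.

9.75 hours

Tue: 08:24–12:55 = 4 h 31 min − 30 min = 4 h 1 min → rounds to 4 h 0 min
Wed: 05:31–11:58 = 6 h 27 min − 45 min = 5 h 42 min → rounds to 5 h 45 min
Total credited: 9 h 45 min.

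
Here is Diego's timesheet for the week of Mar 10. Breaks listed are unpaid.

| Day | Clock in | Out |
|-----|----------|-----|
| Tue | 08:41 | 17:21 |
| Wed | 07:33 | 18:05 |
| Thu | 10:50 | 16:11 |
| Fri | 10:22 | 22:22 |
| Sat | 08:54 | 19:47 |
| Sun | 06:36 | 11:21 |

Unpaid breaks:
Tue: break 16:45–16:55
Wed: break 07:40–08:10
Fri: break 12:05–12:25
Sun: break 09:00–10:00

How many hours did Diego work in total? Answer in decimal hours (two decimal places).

Tue: 08:41–17:21 = 8 h 40 min; less 10 min break → 8 h 30 min
Wed: 07:33–18:05 = 10 h 32 min; less 30 min break → 10 h 2 min
Thu: 10:50–16:11 = 5 h 21 min
Fri: 10:22–22:22 = 12 h 0 min; less 20 min break → 11 h 40 min
Sat: 08:54–19:47 = 10 h 53 min
Sun: 06:36–11:21 = 4 h 45 min; less 60 min break → 3 h 45 min
Total: 8 h 30 min + 10 h 2 min + 5 h 21 min + 11 h 40 min + 10 h 53 min + 3 h 45 min = 50 h 11 min.

50.18 hours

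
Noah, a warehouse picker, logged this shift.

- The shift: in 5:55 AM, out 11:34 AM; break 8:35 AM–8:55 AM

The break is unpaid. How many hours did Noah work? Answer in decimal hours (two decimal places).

5.32 hours

The shift: 5:55 AM–11:34 AM = 5 h 39 min; less 20 min break → 5 h 19 min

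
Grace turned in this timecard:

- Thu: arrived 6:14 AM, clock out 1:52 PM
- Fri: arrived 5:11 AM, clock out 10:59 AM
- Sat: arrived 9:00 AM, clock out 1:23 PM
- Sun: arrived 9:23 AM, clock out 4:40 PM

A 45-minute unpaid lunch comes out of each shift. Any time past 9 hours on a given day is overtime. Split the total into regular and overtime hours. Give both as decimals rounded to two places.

Regular 22.10 hours, overtime 0.00 hours

Thu: 6:14 AM–1:52 PM = 7 h 38 min; less 45 min break → 6 h 53 min
Fri: 5:11 AM–10:59 AM = 5 h 48 min; less 45 min break → 5 h 3 min
Sat: 9:00 AM–1:23 PM = 4 h 23 min; less 45 min break → 3 h 38 min
Sun: 9:23 AM–4:40 PM = 7 h 17 min; less 45 min break → 6 h 32 min
Thu reg 6 h 53 min / OT 0 h 0 min; Fri reg 5 h 3 min / OT 0 h 0 min; Sat reg 3 h 38 min / OT 0 h 0 min; Sun reg 6 h 32 min / OT 0 h 0 min.
Totals: regular 22 h 6 min, overtime 0 h 0 min.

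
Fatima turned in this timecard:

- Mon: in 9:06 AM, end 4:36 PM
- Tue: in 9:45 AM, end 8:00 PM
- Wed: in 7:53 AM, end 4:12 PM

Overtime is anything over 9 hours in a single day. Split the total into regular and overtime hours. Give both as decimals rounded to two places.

Mon: 9:06 AM–4:36 PM = 7 h 30 min
Tue: 9:45 AM–8:00 PM = 10 h 15 min
Wed: 7:53 AM–4:12 PM = 8 h 19 min
Mon reg 7 h 30 min / OT 0 h 0 min; Tue reg 9 h 0 min / OT 1 h 15 min; Wed reg 8 h 19 min / OT 0 h 0 min.
Totals: regular 24 h 49 min, overtime 1 h 15 min.

Regular 24.82 hours, overtime 1.25 hours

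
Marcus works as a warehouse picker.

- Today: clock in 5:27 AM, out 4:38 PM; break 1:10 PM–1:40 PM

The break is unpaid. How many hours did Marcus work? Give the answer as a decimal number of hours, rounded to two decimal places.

Today: 5:27 AM–4:38 PM = 11 h 11 min; less 30 min break → 10 h 41 min

10.68 hours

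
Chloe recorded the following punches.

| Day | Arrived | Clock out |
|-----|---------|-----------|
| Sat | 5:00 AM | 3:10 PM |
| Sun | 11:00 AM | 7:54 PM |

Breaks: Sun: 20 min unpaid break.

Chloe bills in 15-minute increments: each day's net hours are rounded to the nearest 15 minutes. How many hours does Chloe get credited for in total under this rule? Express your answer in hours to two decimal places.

18.75 hours

Sat: 5:00 AM–3:10 PM = 10 h 10 min → rounds to 10 h 15 min
Sun: 11:00 AM–7:54 PM = 8 h 54 min − 20 min = 8 h 34 min → rounds to 8 h 30 min
Total credited: 18 h 45 min.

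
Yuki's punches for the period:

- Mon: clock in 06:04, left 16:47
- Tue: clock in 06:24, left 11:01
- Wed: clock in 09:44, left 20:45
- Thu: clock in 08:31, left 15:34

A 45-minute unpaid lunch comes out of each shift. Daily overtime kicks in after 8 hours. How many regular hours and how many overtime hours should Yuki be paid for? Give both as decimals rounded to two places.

Mon: 06:04–16:47 = 10 h 43 min; less 45 min break → 9 h 58 min
Tue: 06:24–11:01 = 4 h 37 min; less 45 min break → 3 h 52 min
Wed: 09:44–20:45 = 11 h 1 min; less 45 min break → 10 h 16 min
Thu: 08:31–15:34 = 7 h 3 min; less 45 min break → 6 h 18 min
Mon reg 8 h 0 min / OT 1 h 58 min; Tue reg 3 h 52 min / OT 0 h 0 min; Wed reg 8 h 0 min / OT 2 h 16 min; Thu reg 6 h 18 min / OT 0 h 0 min.
Totals: regular 26 h 10 min, overtime 4 h 14 min.

Regular 26.17 hours, overtime 4.23 hours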